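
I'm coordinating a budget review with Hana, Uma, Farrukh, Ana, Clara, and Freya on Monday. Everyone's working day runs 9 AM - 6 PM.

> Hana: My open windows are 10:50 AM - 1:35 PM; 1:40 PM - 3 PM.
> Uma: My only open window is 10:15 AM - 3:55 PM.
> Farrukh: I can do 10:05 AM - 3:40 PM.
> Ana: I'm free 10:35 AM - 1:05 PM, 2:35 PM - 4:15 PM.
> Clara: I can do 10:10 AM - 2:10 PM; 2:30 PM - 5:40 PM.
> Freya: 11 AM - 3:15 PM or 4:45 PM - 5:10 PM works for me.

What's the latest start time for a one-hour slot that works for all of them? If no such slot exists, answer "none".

12:05

Hana ∩ Uma: 10:50-13:35, 13:40-15:00.
Hana ∩ Uma ∩ Farrukh: 10:50-13:35, 13:40-15:00.
Hana ∩ Uma ∩ Farrukh ∩ Ana: 10:50-13:05, 14:35-15:00.
Hana ∩ Uma ∩ Farrukh ∩ Ana ∩ Clara: 10:50-13:05, 14:35-15:00.
Hana ∩ Uma ∩ Farrukh ∩ Ana ∩ Clara ∩ Freya: 11:00-13:05, 14:35-15:00.
The last common window of at least 60 minutes is 11:00-13:05; a 60-minute meeting can start as late as 12:05 and still end by 13:05.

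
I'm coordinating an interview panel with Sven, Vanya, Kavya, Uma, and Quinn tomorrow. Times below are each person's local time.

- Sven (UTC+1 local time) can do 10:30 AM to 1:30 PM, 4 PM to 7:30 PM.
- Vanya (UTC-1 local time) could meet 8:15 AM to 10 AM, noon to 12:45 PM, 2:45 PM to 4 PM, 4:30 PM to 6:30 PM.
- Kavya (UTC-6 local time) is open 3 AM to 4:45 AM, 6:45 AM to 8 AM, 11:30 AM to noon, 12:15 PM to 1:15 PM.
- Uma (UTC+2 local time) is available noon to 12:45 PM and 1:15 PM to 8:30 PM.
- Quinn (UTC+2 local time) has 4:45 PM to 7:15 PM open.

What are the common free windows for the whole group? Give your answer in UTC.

Sven in UTC: 09:30-12:30, 15:00-18:30 (subtract 1h to convert from UTC+1).
Vanya in UTC: 09:15-11:00, 13:00-13:45, 15:45-17:00, 17:30-19:30 (add 1h to convert from UTC-1).
Kavya in UTC: 09:00-10:45, 12:45-14:00, 17:30-18:00, 18:15-19:15 (add 6h to convert from UTC-6).
Uma in UTC: 10:00-10:45, 11:15-18:30 (subtract 2h to convert from UTC+2).
Quinn in UTC: 14:45-17:15 (subtract 2h to convert from UTC+2).
Sven ∩ Vanya: 09:30-11:00, 15:45-17:00, 17:30-18:30.
Sven ∩ Vanya ∩ Kavya: 09:30-10:45, 17:30-18:00, 18:15-18:30.
Sven ∩ Vanya ∩ Kavya ∩ Uma: 10:00-10:45, 17:30-18:00, 18:15-18:30.
Sven ∩ Vanya ∩ Kavya ∩ Uma ∩ Quinn: ∅.
There is no time when everyone is free.

none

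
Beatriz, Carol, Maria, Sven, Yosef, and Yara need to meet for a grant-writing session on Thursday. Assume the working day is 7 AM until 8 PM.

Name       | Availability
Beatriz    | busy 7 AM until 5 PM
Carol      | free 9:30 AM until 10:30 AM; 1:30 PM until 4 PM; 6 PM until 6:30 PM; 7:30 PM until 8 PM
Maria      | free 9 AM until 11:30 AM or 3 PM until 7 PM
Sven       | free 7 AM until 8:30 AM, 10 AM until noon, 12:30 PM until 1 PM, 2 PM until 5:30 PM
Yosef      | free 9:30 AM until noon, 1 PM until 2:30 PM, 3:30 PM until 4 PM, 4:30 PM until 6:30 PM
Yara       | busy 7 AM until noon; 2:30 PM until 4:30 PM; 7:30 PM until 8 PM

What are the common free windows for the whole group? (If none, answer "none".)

none

Beatriz free: 17:00-20:00 (invert busy blocks within the working day).
Carol free: 09:30-10:30, 13:30-16:00, 18:00-18:30, 19:30-20:00.
Maria free: 09:00-11:30, 15:00-19:00.
Sven free: 07:00-08:30, 10:00-12:00, 12:30-13:00, 14:00-17:30.
Yosef free: 09:30-12:00, 13:00-14:30, 15:30-16:00, 16:30-18:30.
Yara free: 12:00-14:30, 16:30-19:30 (invert busy blocks within the working day).
Beatriz ∩ Carol: 18:00-18:30, 19:30-20:00.
Beatriz ∩ Carol ∩ Maria: 18:00-18:30.
Beatriz ∩ Carol ∩ Maria ∩ Sven: ∅.
Beatriz ∩ Carol ∩ Maria ∩ Sven ∩ Yosef: ∅.
Beatriz ∩ Carol ∩ Maria ∩ Sven ∩ Yosef ∩ Yara: ∅.
There is no time when everyone is free.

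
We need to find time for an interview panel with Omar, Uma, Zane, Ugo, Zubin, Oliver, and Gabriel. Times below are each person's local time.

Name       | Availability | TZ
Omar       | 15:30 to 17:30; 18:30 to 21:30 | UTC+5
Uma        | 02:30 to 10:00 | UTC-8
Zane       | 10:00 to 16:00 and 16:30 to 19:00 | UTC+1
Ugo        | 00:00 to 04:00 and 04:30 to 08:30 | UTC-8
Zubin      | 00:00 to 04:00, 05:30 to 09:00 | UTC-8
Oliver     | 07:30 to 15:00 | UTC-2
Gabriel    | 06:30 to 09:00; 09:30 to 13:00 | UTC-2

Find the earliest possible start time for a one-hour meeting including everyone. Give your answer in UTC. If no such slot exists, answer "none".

13:30

Omar in UTC: 10:30-12:30, 13:30-16:30 (subtract 5h to convert from UTC+5).
Uma in UTC: 10:30-18:00 (add 8h to convert from UTC-8).
Zane in UTC: 09:00-15:00, 15:30-18:00 (subtract 1h to convert from UTC+1).
Ugo in UTC: 08:00-12:00, 12:30-16:30 (add 8h to convert from UTC-8).
Zubin in UTC: 08:00-12:00, 13:30-17:00 (add 8h to convert from UTC-8).
Oliver in UTC: 09:30-17:00 (add 2h to convert from UTC-2).
Gabriel in UTC: 08:30-11:00, 11:30-15:00 (add 2h to convert from UTC-2).
Omar ∩ Uma: 10:30-12:30, 13:30-16:30.
Omar ∩ Uma ∩ Zane: 10:30-12:30, 13:30-15:00, 15:30-16:30.
Omar ∩ Uma ∩ Zane ∩ Ugo: 10:30-12:00, 13:30-15:00, 15:30-16:30.
Omar ∩ Uma ∩ Zane ∩ Ugo ∩ Zubin: 10:30-12:00, 13:30-15:00, 15:30-16:30.
Omar ∩ Uma ∩ Zane ∩ Ugo ∩ Zubin ∩ Oliver: 10:30-12:00, 13:30-15:00, 15:30-16:30.
Omar ∩ Uma ∩ Zane ∩ Ugo ∩ Zubin ∩ Oliver ∩ Gabriel: 10:30-11:00, 11:30-12:00, 13:30-15:00.
So the common availability across everyone is 10:30-11:00, 11:30-12:00, 13:30-15:00.
The first common window of at least 60 minutes is 13:30-15:00, so the earliest start is 13:30.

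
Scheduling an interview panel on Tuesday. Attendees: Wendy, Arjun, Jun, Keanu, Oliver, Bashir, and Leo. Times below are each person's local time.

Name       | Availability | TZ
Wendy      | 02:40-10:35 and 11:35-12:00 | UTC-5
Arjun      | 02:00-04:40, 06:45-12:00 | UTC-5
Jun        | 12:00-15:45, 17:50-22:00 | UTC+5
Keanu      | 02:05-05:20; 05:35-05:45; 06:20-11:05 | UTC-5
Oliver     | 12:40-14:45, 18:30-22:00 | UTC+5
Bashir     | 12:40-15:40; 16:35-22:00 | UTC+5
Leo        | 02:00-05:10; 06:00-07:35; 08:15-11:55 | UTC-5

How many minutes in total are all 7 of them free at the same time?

Wendy in UTC: 07:40-15:35, 16:35-17:00 (add 5h to convert from UTC-5).
Arjun in UTC: 07:00-09:40, 11:45-17:00 (add 5h to convert from UTC-5).
Jun in UTC: 07:00-10:45, 12:50-17:00 (subtract 5h to convert from UTC+5).
Keanu in UTC: 07:05-10:20, 10:35-10:45, 11:20-16:05 (add 5h to convert from UTC-5).
Oliver in UTC: 07:40-09:45, 13:30-17:00 (subtract 5h to convert from UTC+5).
Bashir in UTC: 07:40-10:40, 11:35-17:00 (subtract 5h to convert from UTC+5).
Leo in UTC: 07:00-10:10, 11:00-12:35, 13:15-16:55 (add 5h to convert from UTC-5).
Wendy ∩ Arjun: 07:40-09:40, 11:45-15:35, 16:35-17:00.
Wendy ∩ Arjun ∩ Jun: 07:40-09:40, 12:50-15:35, 16:35-17:00.
Wendy ∩ Arjun ∩ Jun ∩ Keanu: 07:40-09:40, 12:50-15:35.
Wendy ∩ Arjun ∩ Jun ∩ Keanu ∩ Oliver: 07:40-09:40, 13:30-15:35.
Wendy ∩ Arjun ∩ Jun ∩ Keanu ∩ Oliver ∩ Bashir: 07:40-09:40, 13:30-15:35.
Wendy ∩ Arjun ∩ Jun ∩ Keanu ∩ Oliver ∩ Bashir ∩ Leo: 07:40-09:40, 13:30-15:35.
Summing the common windows: 120 + 125 = 245 minutes.

245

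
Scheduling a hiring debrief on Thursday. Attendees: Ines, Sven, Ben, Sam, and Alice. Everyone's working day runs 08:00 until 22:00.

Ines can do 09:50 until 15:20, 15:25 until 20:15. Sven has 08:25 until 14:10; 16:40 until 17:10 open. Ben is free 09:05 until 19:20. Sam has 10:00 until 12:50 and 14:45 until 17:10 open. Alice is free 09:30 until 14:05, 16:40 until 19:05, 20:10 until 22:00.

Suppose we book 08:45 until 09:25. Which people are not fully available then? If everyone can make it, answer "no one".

Alice, Ben, Ines, Sam

Ines: not fully free for 08:45-09:25. Sven: free for 08:45-09:25. Ben: not fully free for 08:45-09:25. Sam: not fully free for 08:45-09:25. Alice: not fully free for 08:45-09:25.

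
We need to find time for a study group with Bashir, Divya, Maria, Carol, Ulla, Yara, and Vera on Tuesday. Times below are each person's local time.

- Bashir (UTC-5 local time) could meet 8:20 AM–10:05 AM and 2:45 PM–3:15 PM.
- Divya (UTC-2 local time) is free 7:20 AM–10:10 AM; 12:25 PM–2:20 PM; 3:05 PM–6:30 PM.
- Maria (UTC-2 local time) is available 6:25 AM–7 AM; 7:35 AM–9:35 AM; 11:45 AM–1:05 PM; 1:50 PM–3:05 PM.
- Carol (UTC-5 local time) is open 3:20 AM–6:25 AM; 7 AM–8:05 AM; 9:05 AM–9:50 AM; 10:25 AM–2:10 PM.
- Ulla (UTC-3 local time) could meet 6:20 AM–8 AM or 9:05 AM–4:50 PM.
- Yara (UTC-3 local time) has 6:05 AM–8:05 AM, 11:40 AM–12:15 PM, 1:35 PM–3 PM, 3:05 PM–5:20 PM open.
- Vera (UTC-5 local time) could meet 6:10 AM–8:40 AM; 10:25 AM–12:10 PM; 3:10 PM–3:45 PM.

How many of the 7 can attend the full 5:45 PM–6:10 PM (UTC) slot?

Bashir in UTC: 13:20-15:05, 19:45-20:15 (add 5h to convert from UTC-5).
Divya in UTC: 09:20-12:10, 14:25-16:20, 17:05-20:30 (add 2h to convert from UTC-2).
Maria in UTC: 08:25-09:00, 09:35-11:35, 13:45-15:05, 15:50-17:05 (add 2h to convert from UTC-2).
Carol in UTC: 08:20-11:25, 12:00-13:05, 14:05-14:50, 15:25-19:10 (add 5h to convert from UTC-5).
Ulla in UTC: 09:20-11:00, 12:05-19:50 (add 3h to convert from UTC-3).
Yara in UTC: 09:05-11:05, 14:40-15:15, 16:35-18:00, 18:05-20:20 (add 3h to convert from UTC-3).
Vera in UTC: 11:10-13:40, 15:25-17:10, 20:10-20:45 (add 5h to convert from UTC-5).
Divya, Carol, and Ulla can make the full 17:45-18:10 slot — that's 3.

3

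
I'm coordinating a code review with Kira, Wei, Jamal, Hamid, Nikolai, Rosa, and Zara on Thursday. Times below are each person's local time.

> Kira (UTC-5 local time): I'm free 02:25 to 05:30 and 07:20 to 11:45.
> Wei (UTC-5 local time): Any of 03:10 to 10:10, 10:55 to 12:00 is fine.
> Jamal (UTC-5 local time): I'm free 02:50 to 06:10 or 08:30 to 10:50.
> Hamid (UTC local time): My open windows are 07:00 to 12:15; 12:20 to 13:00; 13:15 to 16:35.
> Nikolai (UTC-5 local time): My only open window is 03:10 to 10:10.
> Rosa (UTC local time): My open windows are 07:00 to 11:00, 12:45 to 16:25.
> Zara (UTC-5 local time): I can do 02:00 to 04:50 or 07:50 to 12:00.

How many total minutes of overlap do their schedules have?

Kira in UTC: 07:25-10:30, 12:20-16:45 (add 5h to convert from UTC-5).
Wei in UTC: 08:10-15:10, 15:55-17:00 (add 5h to convert from UTC-5).
Jamal in UTC: 07:50-11:10, 13:30-15:50 (add 5h to convert from UTC-5).
Hamid in UTC: 07:00-12:15, 12:20-13:00, 13:15-16:35.
Nikolai in UTC: 08:10-15:10 (add 5h to convert from UTC-5).
Rosa in UTC: 07:00-11:00, 12:45-16:25.
Zara in UTC: 07:00-09:50, 12:50-17:00 (add 5h to convert from UTC-5).
Kira ∩ Wei: 08:10-10:30, 12:20-15:10, 15:55-16:45.
Kira ∩ Wei ∩ Jamal: 08:10-10:30, 13:30-15:10.
Kira ∩ Wei ∩ Jamal ∩ Hamid: 08:10-10:30, 13:30-15:10.
Kira ∩ Wei ∩ Jamal ∩ Hamid ∩ Nikolai: 08:10-10:30, 13:30-15:10.
Kira ∩ Wei ∩ Jamal ∩ Hamid ∩ Nikolai ∩ Rosa: 08:10-10:30, 13:30-15:10.
Kira ∩ Wei ∩ Jamal ∩ Hamid ∩ Nikolai ∩ Rosa ∩ Zara: 08:10-09:50, 13:30-15:10.
So the common availability across everyone is 08:10-09:50, 13:30-15:10.
Summing the common windows: 100 + 100 = 200 minutes.

200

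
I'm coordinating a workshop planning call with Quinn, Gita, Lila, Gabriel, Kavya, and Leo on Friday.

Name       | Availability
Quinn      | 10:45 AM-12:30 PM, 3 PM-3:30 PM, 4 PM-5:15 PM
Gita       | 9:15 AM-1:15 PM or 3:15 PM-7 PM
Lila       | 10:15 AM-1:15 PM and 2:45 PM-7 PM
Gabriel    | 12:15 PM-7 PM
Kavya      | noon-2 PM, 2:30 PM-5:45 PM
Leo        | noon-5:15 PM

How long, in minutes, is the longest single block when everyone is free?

Quinn ∩ Gita: 10:45-12:30, 15:15-15:30, 16:00-17:15.
Quinn ∩ Gita ∩ Lila: 10:45-12:30, 15:15-15:30, 16:00-17:15.
Quinn ∩ Gita ∩ Lila ∩ Gabriel: 12:15-12:30, 15:15-15:30, 16:00-17:15.
Quinn ∩ Gita ∩ Lila ∩ Gabriel ∩ Kavya: 12:15-12:30, 15:15-15:30, 16:00-17:15.
Quinn ∩ Gita ∩ Lila ∩ Gabriel ∩ Kavya ∩ Leo: 12:15-12:30, 15:15-15:30, 16:00-17:15.
The longest is 16:00-17:15 at 75 minutes.

75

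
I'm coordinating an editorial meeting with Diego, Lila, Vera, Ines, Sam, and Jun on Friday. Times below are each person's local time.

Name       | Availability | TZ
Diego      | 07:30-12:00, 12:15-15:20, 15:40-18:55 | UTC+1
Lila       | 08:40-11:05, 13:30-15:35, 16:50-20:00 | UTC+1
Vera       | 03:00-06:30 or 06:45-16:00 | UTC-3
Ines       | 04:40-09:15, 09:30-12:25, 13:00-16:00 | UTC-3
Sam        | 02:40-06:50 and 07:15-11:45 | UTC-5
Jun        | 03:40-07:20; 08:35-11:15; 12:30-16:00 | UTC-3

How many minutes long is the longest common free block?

110

Diego in UTC: 06:30-11:00, 11:15-14:20, 14:40-17:55 (subtract 1h to convert from UTC+1).
Lila in UTC: 07:40-10:05, 12:30-14:35, 15:50-19:00 (subtract 1h to convert from UTC+1).
Vera in UTC: 06:00-09:30, 09:45-19:00 (add 3h to convert from UTC-3).
Ines in UTC: 07:40-12:15, 12:30-15:25, 16:00-19:00 (add 3h to convert from UTC-3).
Sam in UTC: 07:40-11:50, 12:15-16:45 (add 5h to convert from UTC-5).
Jun in UTC: 06:40-10:20, 11:35-14:15, 15:30-19:00 (add 3h to convert from UTC-3).
Diego ∩ Lila: 07:40-10:05, 12:30-14:20, 15:50-17:55.
Diego ∩ Lila ∩ Vera: 07:40-09:30, 09:45-10:05, 12:30-14:20, 15:50-17:55.
Diego ∩ Lila ∩ Vera ∩ Ines: 07:40-09:30, 09:45-10:05, 12:30-14:20, 16:00-17:55.
Diego ∩ Lila ∩ Vera ∩ Ines ∩ Sam: 07:40-09:30, 09:45-10:05, 12:30-14:20, 16:00-16:45.
Diego ∩ Lila ∩ Vera ∩ Ines ∩ Sam ∩ Jun: 07:40-09:30, 09:45-10:05, 12:30-14:15, 16:00-16:45.
Those are the intersection windows.
The longest is 07:40-09:30 at 110 minutes.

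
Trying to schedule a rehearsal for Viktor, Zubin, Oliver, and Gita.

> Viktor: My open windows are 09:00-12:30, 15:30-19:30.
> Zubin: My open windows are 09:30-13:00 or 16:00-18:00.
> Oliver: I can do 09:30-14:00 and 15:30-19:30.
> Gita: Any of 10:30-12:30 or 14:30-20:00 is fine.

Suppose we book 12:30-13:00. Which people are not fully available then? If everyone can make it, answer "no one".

Gita, Viktor

Viktor: not fully free for 12:30-13:00. Zubin: free for 12:30-13:00. Oliver: free for 12:30-13:00. Gita: not fully free for 12:30-13:00.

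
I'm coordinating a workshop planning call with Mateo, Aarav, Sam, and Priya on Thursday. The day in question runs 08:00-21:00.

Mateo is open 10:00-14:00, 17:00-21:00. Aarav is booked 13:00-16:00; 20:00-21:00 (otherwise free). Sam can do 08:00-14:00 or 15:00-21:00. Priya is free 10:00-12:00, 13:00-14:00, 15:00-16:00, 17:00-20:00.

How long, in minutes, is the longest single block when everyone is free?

Mateo free: 10:00-14:00, 17:00-21:00.
Aarav free: 08:00-13:00, 16:00-20:00 (invert busy blocks within the working day).
Sam free: 08:00-14:00, 15:00-21:00.
Priya free: 10:00-12:00, 13:00-14:00, 15:00-16:00, 17:00-20:00.
Mateo ∩ Aarav: 10:00-13:00, 17:00-20:00.
Mateo ∩ Aarav ∩ Sam: 10:00-13:00, 17:00-20:00.
Mateo ∩ Aarav ∩ Sam ∩ Priya: 10:00-12:00, 17:00-20:00.
The longest is 17:00-20:00 at 180 minutes.

180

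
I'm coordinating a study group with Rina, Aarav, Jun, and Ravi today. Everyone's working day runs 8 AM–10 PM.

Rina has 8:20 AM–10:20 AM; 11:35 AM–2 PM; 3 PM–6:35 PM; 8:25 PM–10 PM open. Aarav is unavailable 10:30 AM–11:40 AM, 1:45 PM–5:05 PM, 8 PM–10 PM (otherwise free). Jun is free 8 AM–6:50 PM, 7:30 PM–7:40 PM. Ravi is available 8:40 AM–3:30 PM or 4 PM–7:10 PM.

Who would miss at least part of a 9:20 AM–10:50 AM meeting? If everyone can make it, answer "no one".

Aarav, Rina

Rina free: 08:20-10:20, 11:35-14:00, 15:00-18:35, 20:25-22:00.
Aarav free: 08:00-10:30, 11:40-13:45, 17:05-20:00 (invert busy blocks within the working day).
Jun free: 08:00-18:50, 19:30-19:40.
Ravi free: 08:40-15:30, 16:00-19:10.
Rina: not fully free for 09:20-10:50. Aarav: not fully free for 09:20-10:50. Jun: free for 09:20-10:50. Ravi: free for 09:20-10:50.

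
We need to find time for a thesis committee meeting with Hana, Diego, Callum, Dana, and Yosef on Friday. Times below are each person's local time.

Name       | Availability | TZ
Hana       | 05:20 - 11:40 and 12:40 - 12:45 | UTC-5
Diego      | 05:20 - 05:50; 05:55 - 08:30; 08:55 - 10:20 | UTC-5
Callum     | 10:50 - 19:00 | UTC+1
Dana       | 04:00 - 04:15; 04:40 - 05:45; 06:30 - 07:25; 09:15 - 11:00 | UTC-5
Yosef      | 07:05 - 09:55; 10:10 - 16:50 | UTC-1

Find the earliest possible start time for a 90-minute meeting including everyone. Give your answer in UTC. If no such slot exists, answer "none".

none

Hana in UTC: 10:20-16:40, 17:40-17:45 (add 5h to convert from UTC-5).
Diego in UTC: 10:20-10:50, 10:55-13:30, 13:55-15:20 (add 5h to convert from UTC-5).
Callum in UTC: 09:50-18:00 (subtract 1h to convert from UTC+1).
Dana in UTC: 09:00-09:15, 09:40-10:45, 11:30-12:25, 14:15-16:00 (add 5h to convert from UTC-5).
Yosef in UTC: 08:05-10:55, 11:10-17:50 (add 1h to convert from UTC-1).
Hana ∩ Diego: 10:20-10:50, 10:55-13:30, 13:55-15:20.
Hana ∩ Diego ∩ Callum: 10:20-10:50, 10:55-13:30, 13:55-15:20.
Hana ∩ Diego ∩ Callum ∩ Dana: 10:20-10:45, 11:30-12:25, 14:15-15:20.
Hana ∩ Diego ∩ Callum ∩ Dana ∩ Yosef: 10:20-10:45, 11:30-12:25, 14:15-15:20.
So the common availability across everyone is 10:20-10:45, 11:30-12:25, 14:15-15:20.
No common window is at least 90 minutes long.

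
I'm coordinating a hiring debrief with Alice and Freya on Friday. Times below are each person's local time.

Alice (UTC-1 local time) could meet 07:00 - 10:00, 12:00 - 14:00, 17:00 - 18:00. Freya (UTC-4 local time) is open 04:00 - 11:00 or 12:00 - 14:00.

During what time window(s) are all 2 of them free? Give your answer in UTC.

08:00-11:00, 13:00-15:00

Alice in UTC: 08:00-11:00, 13:00-15:00, 18:00-19:00 (add 1h to convert from UTC-1).
Freya in UTC: 08:00-15:00, 16:00-18:00 (add 4h to convert from UTC-4).
Alice ∩ Freya: 08:00-11:00, 13:00-15:00.
So the common availability across everyone is 08:00-11:00, 13:00-15:00.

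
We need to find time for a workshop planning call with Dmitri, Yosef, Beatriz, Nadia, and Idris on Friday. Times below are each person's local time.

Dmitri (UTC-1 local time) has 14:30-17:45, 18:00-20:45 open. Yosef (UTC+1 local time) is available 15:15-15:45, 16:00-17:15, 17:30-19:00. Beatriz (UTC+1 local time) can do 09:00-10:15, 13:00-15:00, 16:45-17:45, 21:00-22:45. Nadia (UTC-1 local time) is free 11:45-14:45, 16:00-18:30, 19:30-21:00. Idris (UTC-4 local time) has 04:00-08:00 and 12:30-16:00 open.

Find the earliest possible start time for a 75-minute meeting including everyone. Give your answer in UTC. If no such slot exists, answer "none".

none

Dmitri in UTC: 15:30-18:45, 19:00-21:45 (add 1h to convert from UTC-1).
Yosef in UTC: 14:15-14:45, 15:00-16:15, 16:30-18:00 (subtract 1h to convert from UTC+1).
Beatriz in UTC: 08:00-09:15, 12:00-14:00, 15:45-16:45, 20:00-21:45 (subtract 1h to convert from UTC+1).
Nadia in UTC: 12:45-15:45, 17:00-19:30, 20:30-22:00 (add 1h to convert from UTC-1).
Idris in UTC: 08:00-12:00, 16:30-20:00 (add 4h to convert from UTC-4).
Dmitri ∩ Yosef: 15:30-16:15, 16:30-18:00.
Dmitri ∩ Yosef ∩ Beatriz: 15:45-16:15, 16:30-16:45.
Dmitri ∩ Yosef ∩ Beatriz ∩ Nadia: ∅.
Dmitri ∩ Yosef ∩ Beatriz ∩ Nadia ∩ Idris: ∅.
There is no time when everyone is free.
No common window is at least 75 minutes long.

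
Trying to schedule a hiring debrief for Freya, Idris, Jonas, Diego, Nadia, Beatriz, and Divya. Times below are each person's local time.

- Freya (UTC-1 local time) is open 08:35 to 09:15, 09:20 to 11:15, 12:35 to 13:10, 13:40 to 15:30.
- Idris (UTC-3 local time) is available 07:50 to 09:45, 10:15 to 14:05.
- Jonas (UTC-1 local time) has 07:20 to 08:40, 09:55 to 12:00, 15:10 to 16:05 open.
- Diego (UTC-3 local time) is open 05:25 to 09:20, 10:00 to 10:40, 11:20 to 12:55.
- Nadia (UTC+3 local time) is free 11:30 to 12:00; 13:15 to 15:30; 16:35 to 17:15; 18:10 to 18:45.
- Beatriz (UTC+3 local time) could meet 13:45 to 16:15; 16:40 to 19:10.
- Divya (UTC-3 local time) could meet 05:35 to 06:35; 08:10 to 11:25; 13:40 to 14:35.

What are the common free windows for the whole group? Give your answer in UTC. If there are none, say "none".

11:10-12:15

Freya in UTC: 09:35-10:15, 10:20-12:15, 13:35-14:10, 14:40-16:30 (add 1h to convert from UTC-1).
Idris in UTC: 10:50-12:45, 13:15-17:05 (add 3h to convert from UTC-3).
Jonas in UTC: 08:20-09:40, 10:55-13:00, 16:10-17:05 (add 1h to convert from UTC-1).
Diego in UTC: 08:25-12:20, 13:00-13:40, 14:20-15:55 (add 3h to convert from UTC-3).
Nadia in UTC: 08:30-09:00, 10:15-12:30, 13:35-14:15, 15:10-15:45 (subtract 3h to convert from UTC+3).
Beatriz in UTC: 10:45-13:15, 13:40-16:10 (subtract 3h to convert from UTC+3).
Divya in UTC: 08:35-09:35, 11:10-14:25, 16:40-17:35 (add 3h to convert from UTC-3).
Freya ∩ Idris: 10:50-12:15, 13:35-14:10, 14:40-16:30.
Freya ∩ Idris ∩ Jonas: 10:55-12:15, 16:10-16:30.
Freya ∩ Idris ∩ Jonas ∩ Diego: 10:55-12:15.
Freya ∩ Idris ∩ Jonas ∩ Diego ∩ Nadia: 10:55-12:15.
Freya ∩ Idris ∩ Jonas ∩ Diego ∩ Nadia ∩ Beatriz: 10:55-12:15.
Freya ∩ Idris ∩ Jonas ∩ Diego ∩ Nadia ∩ Beatriz ∩ Divya: 11:10-12:15.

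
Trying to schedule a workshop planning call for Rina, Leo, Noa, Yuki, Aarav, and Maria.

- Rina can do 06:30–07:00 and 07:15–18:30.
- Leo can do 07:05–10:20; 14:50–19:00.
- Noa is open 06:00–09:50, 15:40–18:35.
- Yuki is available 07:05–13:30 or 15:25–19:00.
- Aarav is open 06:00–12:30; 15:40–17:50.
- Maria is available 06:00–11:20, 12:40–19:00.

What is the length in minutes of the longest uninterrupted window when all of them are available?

Rina ∩ Leo: 07:15-10:20, 14:50-18:30.
Rina ∩ Leo ∩ Noa: 07:15-09:50, 15:40-18:30.
Rina ∩ Leo ∩ Noa ∩ Yuki: 07:15-09:50, 15:40-18:30.
Rina ∩ Leo ∩ Noa ∩ Yuki ∩ Aarav: 07:15-09:50, 15:40-17:50.
Rina ∩ Leo ∩ Noa ∩ Yuki ∩ Aarav ∩ Maria: 07:15-09:50, 15:40-17:50.
So the common availability across everyone is 07:15-09:50, 15:40-17:50.
The longest is 07:15-09:50 at 155 minutes.

155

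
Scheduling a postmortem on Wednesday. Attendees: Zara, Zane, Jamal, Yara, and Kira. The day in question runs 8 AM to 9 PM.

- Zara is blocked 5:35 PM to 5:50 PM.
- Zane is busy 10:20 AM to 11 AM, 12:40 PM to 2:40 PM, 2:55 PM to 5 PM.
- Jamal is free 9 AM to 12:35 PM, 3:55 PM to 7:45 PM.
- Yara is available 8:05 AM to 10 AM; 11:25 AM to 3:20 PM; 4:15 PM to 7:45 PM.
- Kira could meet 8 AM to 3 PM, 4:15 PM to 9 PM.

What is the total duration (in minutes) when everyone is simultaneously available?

280

Zara free: 08:00-17:35, 17:50-21:00 (invert busy blocks within the working day).
Zane free: 08:00-10:20, 11:00-12:40, 14:40-14:55, 17:00-21:00 (invert busy blocks within the working day).
Jamal free: 09:00-12:35, 15:55-19:45.
Yara free: 08:05-10:00, 11:25-15:20, 16:15-19:45.
Kira free: 08:00-15:00, 16:15-21:00.
Zara ∩ Zane: 08:00-10:20, 11:00-12:40, 14:40-14:55, 17:00-17:35, 17:50-21:00.
Zara ∩ Zane ∩ Jamal: 09:00-10:20, 11:00-12:35, 17:00-17:35, 17:50-19:45.
Zara ∩ Zane ∩ Jamal ∩ Yara: 09:00-10:00, 11:25-12:35, 17:00-17:35, 17:50-19:45.
Zara ∩ Zane ∩ Jamal ∩ Yara ∩ Kira: 09:00-10:00, 11:25-12:35, 17:00-17:35, 17:50-19:45.
Summing the common windows: 60 + 70 + 35 + 115 = 280 minutes.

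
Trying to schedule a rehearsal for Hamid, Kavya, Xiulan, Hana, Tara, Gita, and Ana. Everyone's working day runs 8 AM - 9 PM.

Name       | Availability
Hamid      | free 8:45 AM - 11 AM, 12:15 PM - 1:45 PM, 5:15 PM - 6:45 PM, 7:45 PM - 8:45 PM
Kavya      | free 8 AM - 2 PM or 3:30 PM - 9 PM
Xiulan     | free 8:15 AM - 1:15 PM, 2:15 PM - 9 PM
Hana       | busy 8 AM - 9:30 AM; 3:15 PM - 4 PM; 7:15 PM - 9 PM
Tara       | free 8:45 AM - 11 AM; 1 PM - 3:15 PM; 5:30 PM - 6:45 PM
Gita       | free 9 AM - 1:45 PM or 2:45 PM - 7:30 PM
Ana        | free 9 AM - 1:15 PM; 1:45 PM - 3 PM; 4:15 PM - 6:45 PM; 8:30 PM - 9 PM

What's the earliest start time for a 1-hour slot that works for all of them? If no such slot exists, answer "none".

09:30

Hamid free: 08:45-11:00, 12:15-13:45, 17:15-18:45, 19:45-20:45.
Kavya free: 08:00-14:00, 15:30-21:00.
Xiulan free: 08:15-13:15, 14:15-21:00.
Hana free: 09:30-15:15, 16:00-19:15 (invert busy blocks within the working day).
Tara free: 08:45-11:00, 13:00-15:15, 17:30-18:45.
Gita free: 09:00-13:45, 14:45-19:30.
Ana free: 09:00-13:15, 13:45-15:00, 16:15-18:45, 20:30-21:00.
Hamid ∩ Kavya: 08:45-11:00, 12:15-13:45, 17:15-18:45, 19:45-20:45.
Hamid ∩ Kavya ∩ Xiulan: 08:45-11:00, 12:15-13:15, 17:15-18:45, 19:45-20:45.
Hamid ∩ Kavya ∩ Xiulan ∩ Hana: 09:30-11:00, 12:15-13:15, 17:15-18:45.
Hamid ∩ Kavya ∩ Xiulan ∩ Hana ∩ Tara: 09:30-11:00, 13:00-13:15, 17:30-18:45.
Hamid ∩ Kavya ∩ Xiulan ∩ Hana ∩ Tara ∩ Gita: 09:30-11:00, 13:00-13:15, 17:30-18:45.
Hamid ∩ Kavya ∩ Xiulan ∩ Hana ∩ Tara ∩ Gita ∩ Ana: 09:30-11:00, 13:00-13:15, 17:30-18:45.
The first common window of at least 60 minutes is 09:30-11:00, so the earliest start is 09:30.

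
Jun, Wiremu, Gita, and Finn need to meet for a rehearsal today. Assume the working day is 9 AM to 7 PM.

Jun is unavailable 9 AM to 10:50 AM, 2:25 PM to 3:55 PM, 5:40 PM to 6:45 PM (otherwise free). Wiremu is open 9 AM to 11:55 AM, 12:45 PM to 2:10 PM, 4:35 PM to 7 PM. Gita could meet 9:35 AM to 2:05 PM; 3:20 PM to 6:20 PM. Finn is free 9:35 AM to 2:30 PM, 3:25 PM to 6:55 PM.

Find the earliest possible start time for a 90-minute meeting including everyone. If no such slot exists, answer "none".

Jun free: 10:50-14:25, 15:55-17:40, 18:45-19:00 (invert busy blocks within the working day).
Wiremu free: 09:00-11:55, 12:45-14:10, 16:35-19:00.
Gita free: 09:35-14:05, 15:20-18:20.
Finn free: 09:35-14:30, 15:25-18:55.
Jun ∩ Wiremu: 10:50-11:55, 12:45-14:10, 16:35-17:40, 18:45-19:00.
Jun ∩ Wiremu ∩ Gita: 10:50-11:55, 12:45-14:05, 16:35-17:40.
Jun ∩ Wiremu ∩ Gita ∩ Finn: 10:50-11:55, 12:45-14:05, 16:35-17:40.
No common window is at least 90 minutes long.

none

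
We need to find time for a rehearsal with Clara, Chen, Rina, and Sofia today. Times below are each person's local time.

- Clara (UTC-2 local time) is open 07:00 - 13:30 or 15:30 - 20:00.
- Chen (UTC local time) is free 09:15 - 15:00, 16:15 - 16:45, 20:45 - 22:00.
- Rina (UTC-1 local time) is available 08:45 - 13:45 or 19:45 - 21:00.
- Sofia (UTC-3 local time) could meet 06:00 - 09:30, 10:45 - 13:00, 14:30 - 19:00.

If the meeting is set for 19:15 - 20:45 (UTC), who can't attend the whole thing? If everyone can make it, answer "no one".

Clara in UTC: 09:00-15:30, 17:30-22:00 (add 2h to convert from UTC-2).
Chen in UTC: 09:15-15:00, 16:15-16:45, 20:45-22:00.
Rina in UTC: 09:45-14:45, 20:45-22:00 (add 1h to convert from UTC-1).
Sofia in UTC: 09:00-12:30, 13:45-16:00, 17:30-22:00 (add 3h to convert from UTC-3).
Clara: free for 19:15-20:45. Chen: not fully free for 19:15-20:45. Rina: not fully free for 19:15-20:45. Sofia: free for 19:15-20:45.

Chen, Rina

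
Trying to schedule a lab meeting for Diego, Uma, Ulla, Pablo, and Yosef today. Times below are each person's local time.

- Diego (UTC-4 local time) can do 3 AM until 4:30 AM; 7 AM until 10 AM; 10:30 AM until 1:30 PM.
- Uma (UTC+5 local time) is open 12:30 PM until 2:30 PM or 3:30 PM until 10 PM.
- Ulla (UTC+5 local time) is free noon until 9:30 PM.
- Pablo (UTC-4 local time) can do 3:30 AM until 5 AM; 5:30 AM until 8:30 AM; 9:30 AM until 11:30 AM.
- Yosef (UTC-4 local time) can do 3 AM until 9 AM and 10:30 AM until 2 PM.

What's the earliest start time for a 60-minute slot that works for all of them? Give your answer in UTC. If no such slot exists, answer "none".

07:30

Diego in UTC: 07:00-08:30, 11:00-14:00, 14:30-17:30 (add 4h to convert from UTC-4).
Uma in UTC: 07:30-09:30, 10:30-17:00 (subtract 5h to convert from UTC+5).
Ulla in UTC: 07:00-16:30 (subtract 5h to convert from UTC+5).
Pablo in UTC: 07:30-09:00, 09:30-12:30, 13:30-15:30 (add 4h to convert from UTC-4).
Yosef in UTC: 07:00-13:00, 14:30-18:00 (add 4h to convert from UTC-4).
Diego ∩ Uma: 07:30-08:30, 11:00-14:00, 14:30-17:00.
Diego ∩ Uma ∩ Ulla: 07:30-08:30, 11:00-14:00, 14:30-16:30.
Diego ∩ Uma ∩ Ulla ∩ Pablo: 07:30-08:30, 11:00-12:30, 13:30-14:00, 14:30-15:30.
Diego ∩ Uma ∩ Ulla ∩ Pablo ∩ Yosef: 07:30-08:30, 11:00-12:30, 14:30-15:30.
The first common window of at least 60 minutes is 07:30-08:30, so the earliest start is 07:30.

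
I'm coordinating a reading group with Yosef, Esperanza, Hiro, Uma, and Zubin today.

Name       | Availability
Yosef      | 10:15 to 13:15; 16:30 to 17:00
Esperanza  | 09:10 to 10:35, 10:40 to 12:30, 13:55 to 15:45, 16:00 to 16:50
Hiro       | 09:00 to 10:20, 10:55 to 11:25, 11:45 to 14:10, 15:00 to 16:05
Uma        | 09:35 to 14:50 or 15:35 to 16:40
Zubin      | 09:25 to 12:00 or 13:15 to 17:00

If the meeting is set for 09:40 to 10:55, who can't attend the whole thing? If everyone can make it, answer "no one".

Esperanza, Hiro, Yosef

Yosef: not fully free for 09:40-10:55. Esperanza: not fully free for 09:40-10:55. Hiro: not fully free for 09:40-10:55. Uma: free for 09:40-10:55. Zubin: free for 09:40-10:55.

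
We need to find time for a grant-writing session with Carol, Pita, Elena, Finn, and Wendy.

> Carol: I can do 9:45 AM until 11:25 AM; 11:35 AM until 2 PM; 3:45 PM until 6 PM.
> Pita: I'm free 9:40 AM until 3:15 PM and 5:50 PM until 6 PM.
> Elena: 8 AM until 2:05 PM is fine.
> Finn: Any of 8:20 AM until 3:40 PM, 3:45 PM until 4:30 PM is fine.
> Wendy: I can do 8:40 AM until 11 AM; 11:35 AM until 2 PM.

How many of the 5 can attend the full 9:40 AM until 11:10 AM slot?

3

Pita, Elena, and Finn can make the full 09:40-11:10 slot — that's 3.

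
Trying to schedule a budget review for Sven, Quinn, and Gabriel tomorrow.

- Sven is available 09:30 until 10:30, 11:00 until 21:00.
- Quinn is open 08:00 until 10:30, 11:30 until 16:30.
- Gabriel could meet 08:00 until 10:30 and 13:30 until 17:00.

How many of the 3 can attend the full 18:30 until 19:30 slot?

Sven can make the full 18:30-19:30 slot — that's 1.

1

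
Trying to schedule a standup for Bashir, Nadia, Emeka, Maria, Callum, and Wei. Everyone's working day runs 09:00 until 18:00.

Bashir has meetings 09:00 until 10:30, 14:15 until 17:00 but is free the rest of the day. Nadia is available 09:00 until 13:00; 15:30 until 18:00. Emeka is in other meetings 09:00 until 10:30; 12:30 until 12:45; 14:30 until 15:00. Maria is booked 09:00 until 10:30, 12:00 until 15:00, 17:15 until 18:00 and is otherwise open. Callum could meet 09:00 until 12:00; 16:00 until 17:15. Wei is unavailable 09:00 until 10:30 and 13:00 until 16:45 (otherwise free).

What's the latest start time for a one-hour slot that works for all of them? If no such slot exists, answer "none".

11:00

Bashir free: 10:30-14:15, 17:00-18:00 (invert busy blocks within the working day).
Nadia free: 09:00-13:00, 15:30-18:00.
Emeka free: 10:30-12:30, 12:45-14:30, 15:00-18:00 (invert busy blocks within the working day).
Maria free: 10:30-12:00, 15:00-17:15 (invert busy blocks within the working day).
Callum free: 09:00-12:00, 16:00-17:15.
Wei free: 10:30-13:00, 16:45-18:00 (invert busy blocks within the working day).
Bashir ∩ Nadia: 10:30-13:00, 17:00-18:00.
Bashir ∩ Nadia ∩ Emeka: 10:30-12:30, 12:45-13:00, 17:00-18:00.
Bashir ∩ Nadia ∩ Emeka ∩ Maria: 10:30-12:00, 17:00-17:15.
Bashir ∩ Nadia ∩ Emeka ∩ Maria ∩ Callum: 10:30-12:00, 17:00-17:15.
Bashir ∩ Nadia ∩ Emeka ∩ Maria ∩ Callum ∩ Wei: 10:30-12:00, 17:00-17:15.
The last common window of at least 60 minutes is 10:30-12:00; a 60-minute meeting can start as late as 11:00 and still end by 12:00.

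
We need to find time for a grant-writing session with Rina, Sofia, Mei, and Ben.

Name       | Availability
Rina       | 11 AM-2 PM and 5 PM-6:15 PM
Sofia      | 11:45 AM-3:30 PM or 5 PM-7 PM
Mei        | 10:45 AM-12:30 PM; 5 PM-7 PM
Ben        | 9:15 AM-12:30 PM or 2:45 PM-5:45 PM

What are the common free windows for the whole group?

11:45-12:30, 17:00-17:45

Rina ∩ Sofia: 11:45-14:00, 17:00-18:15.
Rina ∩ Sofia ∩ Mei: 11:45-12:30, 17:00-18:15.
Rina ∩ Sofia ∩ Mei ∩ Ben: 11:45-12:30, 17:00-17:45.
Those are the intersection windows.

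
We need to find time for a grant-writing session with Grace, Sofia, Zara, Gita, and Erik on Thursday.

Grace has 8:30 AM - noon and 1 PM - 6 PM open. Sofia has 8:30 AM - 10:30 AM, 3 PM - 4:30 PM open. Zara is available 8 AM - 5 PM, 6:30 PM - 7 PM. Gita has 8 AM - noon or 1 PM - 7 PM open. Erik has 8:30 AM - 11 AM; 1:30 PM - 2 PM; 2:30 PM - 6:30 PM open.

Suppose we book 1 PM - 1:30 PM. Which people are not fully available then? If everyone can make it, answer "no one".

Grace: free for 13:00-13:30. Sofia: not fully free for 13:00-13:30. Zara: free for 13:00-13:30. Gita: free for 13:00-13:30. Erik: not fully free for 13:00-13:30.

Erik, Sofia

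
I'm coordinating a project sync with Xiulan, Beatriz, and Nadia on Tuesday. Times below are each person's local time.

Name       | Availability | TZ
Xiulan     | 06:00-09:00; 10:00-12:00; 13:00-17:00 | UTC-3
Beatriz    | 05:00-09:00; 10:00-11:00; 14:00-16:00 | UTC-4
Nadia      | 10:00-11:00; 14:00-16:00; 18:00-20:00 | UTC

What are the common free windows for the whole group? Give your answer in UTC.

Xiulan in UTC: 09:00-12:00, 13:00-15:00, 16:00-20:00 (add 3h to convert from UTC-3).
Beatriz in UTC: 09:00-13:00, 14:00-15:00, 18:00-20:00 (add 4h to convert from UTC-4).
Nadia in UTC: 10:00-11:00, 14:00-16:00, 18:00-20:00.
Xiulan ∩ Beatriz: 09:00-12:00, 14:00-15:00, 18:00-20:00.
Xiulan ∩ Beatriz ∩ Nadia: 10:00-11:00, 14:00-15:00, 18:00-20:00.

10:00-11:00, 14:00-15:00, 18:00-20:00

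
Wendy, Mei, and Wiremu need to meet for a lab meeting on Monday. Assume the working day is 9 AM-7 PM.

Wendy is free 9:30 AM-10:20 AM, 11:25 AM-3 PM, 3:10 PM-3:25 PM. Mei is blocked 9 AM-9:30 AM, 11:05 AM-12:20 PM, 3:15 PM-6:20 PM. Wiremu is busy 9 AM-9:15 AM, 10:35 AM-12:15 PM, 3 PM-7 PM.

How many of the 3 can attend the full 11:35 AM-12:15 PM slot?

Wendy free: 09:30-10:20, 11:25-15:00, 15:10-15:25.
Mei free: 09:30-11:05, 12:20-15:15, 18:20-19:00 (invert busy blocks within the working day).
Wiremu free: 09:15-10:35, 12:15-15:00 (invert busy blocks within the working day).
Wendy can make the full 11:35-12:15 slot — that's 1.

1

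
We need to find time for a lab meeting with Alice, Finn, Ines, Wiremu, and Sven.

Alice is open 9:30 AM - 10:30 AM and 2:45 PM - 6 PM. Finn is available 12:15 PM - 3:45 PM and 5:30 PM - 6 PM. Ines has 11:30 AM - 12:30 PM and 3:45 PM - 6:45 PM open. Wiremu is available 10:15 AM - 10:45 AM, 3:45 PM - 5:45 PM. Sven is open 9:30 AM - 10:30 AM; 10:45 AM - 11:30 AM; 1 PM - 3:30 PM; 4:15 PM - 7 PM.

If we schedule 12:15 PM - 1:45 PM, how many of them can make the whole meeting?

1

Finn can make the full 12:15-13:45 slot — that's 1.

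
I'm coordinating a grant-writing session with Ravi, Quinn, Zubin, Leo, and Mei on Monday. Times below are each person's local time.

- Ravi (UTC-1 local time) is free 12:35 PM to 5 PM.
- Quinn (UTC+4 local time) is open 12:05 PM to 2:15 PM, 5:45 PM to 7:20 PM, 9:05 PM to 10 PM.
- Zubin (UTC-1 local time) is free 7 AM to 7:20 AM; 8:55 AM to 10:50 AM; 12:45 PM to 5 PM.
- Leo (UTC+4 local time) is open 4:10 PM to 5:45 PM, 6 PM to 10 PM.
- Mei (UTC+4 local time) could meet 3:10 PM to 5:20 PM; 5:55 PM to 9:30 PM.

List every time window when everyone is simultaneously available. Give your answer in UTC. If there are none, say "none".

Ravi in UTC: 13:35-18:00 (add 1h to convert from UTC-1).
Quinn in UTC: 08:05-10:15, 13:45-15:20, 17:05-18:00 (subtract 4h to convert from UTC+4).
Zubin in UTC: 08:00-08:20, 09:55-11:50, 13:45-18:00 (add 1h to convert from UTC-1).
Leo in UTC: 12:10-13:45, 14:00-18:00 (subtract 4h to convert from UTC+4).
Mei in UTC: 11:10-13:20, 13:55-17:30 (subtract 4h to convert from UTC+4).
Ravi ∩ Quinn: 13:45-15:20, 17:05-18:00.
Ravi ∩ Quinn ∩ Zubin: 13:45-15:20, 17:05-18:00.
Ravi ∩ Quinn ∩ Zubin ∩ Leo: 14:00-15:20, 17:05-18:00.
Ravi ∩ Quinn ∩ Zubin ∩ Leo ∩ Mei: 14:00-15:20, 17:05-17:30.
Those are the intersection windows.

14:00-15:20, 17:05-17:30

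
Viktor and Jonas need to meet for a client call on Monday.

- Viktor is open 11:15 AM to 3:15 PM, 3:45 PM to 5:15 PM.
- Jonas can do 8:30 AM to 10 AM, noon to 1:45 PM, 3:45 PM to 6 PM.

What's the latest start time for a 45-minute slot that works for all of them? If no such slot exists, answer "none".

16:30

Viktor ∩ Jonas: 12:00-13:45, 15:45-17:15.
The last common window of at least 45 minutes is 15:45-17:15; a 45-minute meeting can start as late as 16:30 and still end by 17:15.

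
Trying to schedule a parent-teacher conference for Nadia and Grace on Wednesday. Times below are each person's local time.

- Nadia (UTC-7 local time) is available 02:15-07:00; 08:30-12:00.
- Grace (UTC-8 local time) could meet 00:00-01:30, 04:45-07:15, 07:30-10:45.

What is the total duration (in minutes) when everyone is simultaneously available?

Nadia in UTC: 09:15-14:00, 15:30-19:00 (add 7h to convert from UTC-7).
Grace in UTC: 08:00-09:30, 12:45-15:15, 15:30-18:45 (add 8h to convert from UTC-8).
Nadia ∩ Grace: 09:15-09:30, 12:45-14:00, 15:30-18:45.
Summing the common windows: 15 + 75 + 195 = 285 minutes.

285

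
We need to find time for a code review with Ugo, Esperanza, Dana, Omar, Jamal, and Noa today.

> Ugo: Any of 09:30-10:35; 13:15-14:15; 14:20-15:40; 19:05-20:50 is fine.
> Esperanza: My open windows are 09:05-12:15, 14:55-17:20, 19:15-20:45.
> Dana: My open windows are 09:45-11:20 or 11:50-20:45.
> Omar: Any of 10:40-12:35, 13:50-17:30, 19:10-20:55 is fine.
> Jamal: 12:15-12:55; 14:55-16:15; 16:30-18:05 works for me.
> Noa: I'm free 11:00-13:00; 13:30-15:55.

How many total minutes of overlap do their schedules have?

45

Ugo ∩ Esperanza: 09:30-10:35, 14:55-15:40, 19:15-20:45.
Ugo ∩ Esperanza ∩ Dana: 09:45-10:35, 14:55-15:40, 19:15-20:45.
Ugo ∩ Esperanza ∩ Dana ∩ Omar: 14:55-15:40, 19:15-20:45.
Ugo ∩ Esperanza ∩ Dana ∩ Omar ∩ Jamal: 14:55-15:40.
Ugo ∩ Esperanza ∩ Dana ∩ Omar ∩ Jamal ∩ Noa: 14:55-15:40.
So the common availability across everyone is 14:55-15:40.
That's a single block of 45 minutes.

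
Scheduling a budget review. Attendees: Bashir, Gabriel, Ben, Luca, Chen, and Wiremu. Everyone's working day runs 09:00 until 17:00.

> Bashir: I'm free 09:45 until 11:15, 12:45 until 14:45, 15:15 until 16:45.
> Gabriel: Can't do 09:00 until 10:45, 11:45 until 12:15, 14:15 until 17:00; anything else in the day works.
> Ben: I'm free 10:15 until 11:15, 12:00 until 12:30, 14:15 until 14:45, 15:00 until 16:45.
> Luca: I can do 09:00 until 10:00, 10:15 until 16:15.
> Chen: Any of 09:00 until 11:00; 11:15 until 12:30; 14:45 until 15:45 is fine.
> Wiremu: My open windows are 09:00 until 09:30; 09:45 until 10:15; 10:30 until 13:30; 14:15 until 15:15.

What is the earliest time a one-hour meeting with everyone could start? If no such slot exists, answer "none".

Bashir free: 09:45-11:15, 12:45-14:45, 15:15-16:45.
Gabriel free: 10:45-11:45, 12:15-14:15 (invert busy blocks within the working day).
Ben free: 10:15-11:15, 12:00-12:30, 14:15-14:45, 15:00-16:45.
Luca free: 09:00-10:00, 10:15-16:15.
Chen free: 09:00-11:00, 11:15-12:30, 14:45-15:45.
Wiremu free: 09:00-09:30, 09:45-10:15, 10:30-13:30, 14:15-15:15.
Bashir ∩ Gabriel: 10:45-11:15, 12:45-14:15.
Bashir ∩ Gabriel ∩ Ben: 10:45-11:15.
Bashir ∩ Gabriel ∩ Ben ∩ Luca: 10:45-11:15.
Bashir ∩ Gabriel ∩ Ben ∩ Luca ∩ Chen: 10:45-11:00.
Bashir ∩ Gabriel ∩ Ben ∩ Luca ∩ Chen ∩ Wiremu: 10:45-11:00.
No common window is at least 60 minutes long.

none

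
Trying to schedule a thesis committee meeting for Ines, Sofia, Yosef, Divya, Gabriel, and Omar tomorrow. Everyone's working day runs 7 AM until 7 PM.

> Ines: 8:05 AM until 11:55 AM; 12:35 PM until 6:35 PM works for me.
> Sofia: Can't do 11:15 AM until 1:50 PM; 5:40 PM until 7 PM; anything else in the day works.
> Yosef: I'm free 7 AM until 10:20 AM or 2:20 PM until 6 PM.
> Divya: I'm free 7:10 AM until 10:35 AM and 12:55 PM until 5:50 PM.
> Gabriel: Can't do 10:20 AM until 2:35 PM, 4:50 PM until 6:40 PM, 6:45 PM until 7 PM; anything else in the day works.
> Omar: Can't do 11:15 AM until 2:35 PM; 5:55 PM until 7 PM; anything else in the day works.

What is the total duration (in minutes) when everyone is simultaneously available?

270

Ines free: 08:05-11:55, 12:35-18:35.
Sofia free: 07:00-11:15, 13:50-17:40 (invert busy blocks within the working day).
Yosef free: 07:00-10:20, 14:20-18:00.
Divya free: 07:10-10:35, 12:55-17:50.
Gabriel free: 07:00-10:20, 14:35-16:50, 18:40-18:45 (invert busy blocks within the working day).
Omar free: 07:00-11:15, 14:35-17:55 (invert busy blocks within the working day).
Ines ∩ Sofia: 08:05-11:15, 13:50-17:40.
Ines ∩ Sofia ∩ Yosef: 08:05-10:20, 14:20-17:40.
Ines ∩ Sofia ∩ Yosef ∩ Divya: 08:05-10:20, 14:20-17:40.
Ines ∩ Sofia ∩ Yosef ∩ Divya ∩ Gabriel: 08:05-10:20, 14:35-16:50.
Ines ∩ Sofia ∩ Yosef ∩ Divya ∩ Gabriel ∩ Omar: 08:05-10:20, 14:35-16:50.
So the common availability across everyone is 08:05-10:20, 14:35-16:50.
Summing the common windows: 135 + 135 = 270 minutes.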